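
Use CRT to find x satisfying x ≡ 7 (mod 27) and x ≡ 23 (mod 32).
439

Using Chinese Remainder Theorem:
M = 27 × 32 = 864
M1 = 32, M2 = 27
y1 = 32^(-1) mod 27 = 11
y2 = 27^(-1) mod 32 = 19
x = (7×32×11 + 23×27×19) mod 864 = 439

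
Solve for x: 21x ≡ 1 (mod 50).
31

gcd(21, 50) = 1, so the inverse exists.
Extended Euclidean algorithm on (50, 21):
50 = 2 × 21 + 8  ⟹  8 = (1)·50 + (-2)·21
21 = 2 × 8 + 5  ⟹  5 = (-2)·50 + (5)·21
8 = 1 × 5 + 3  ⟹  3 = (3)·50 + (-7)·21
5 = 1 × 3 + 2  ⟹  2 = (-5)·50 + (12)·21
3 = 1 × 2 + 1  ⟹  1 = (8)·50 + (-19)·21
So (-19)·21 ≡ 1 (mod 50), i.e. 21^(-1) ≡ -19 ≡ 31 (mod 50).
Check: 21 × 31 = 651 ≡ 1 (mod 50)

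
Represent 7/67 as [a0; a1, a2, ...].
[0; 9, 1, 1, 3]

Euclidean algorithm steps:
7 = 0 × 67 + 7
67 = 9 × 7 + 4
7 = 1 × 4 + 3
4 = 1 × 3 + 1
3 = 3 × 1 + 0
Continued fraction: [0; 9, 1, 1, 3]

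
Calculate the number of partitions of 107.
431149389

p(n) counts ways to write n as a sum of positive integers (order ignored).
Euler's pentagonal recurrence: p(k) = p(k-1) + p(k-2) - p(k-5) - p(k-7) + p(k-12) + p(k-15) - ... (offsets j(3j∓1)/2, signs ++--, p(0)=1, p(<0)=0).
DP table for k = 0..106: p(0)=1, p(1)=1, p(2)=2, p(3)=3, p(4)=5, p(5)=7, p(6)=11, p(7)=15, p(8)=22, p(9)=30, p(10)=42, p(11)=56, p(12)=77, p(13)=101, p(14)=135, p(15)=176, p(16)=231, p(17)=297, p(18)=385, p(19)=490, p(20)=627, p(21)=792, p(22)=1002, p(23)=1255, p(24)=1575, p(25)=1958, p(26)=2436, p(27)=3010, p(28)=3718, p(29)=4565, p(30)=5604, p(31)=6842, p(32)=8349, p(33)=10143, p(34)=12310, p(35)=14883, p(36)=17977, p(37)=21637, p(38)=26015, p(39)=31185, p(40)=37338, p(41)=44583, p(42)=53174, p(43)=63261, p(44)=75175, p(45)=89134, p(46)=105558, p(47)=124754, p(48)=147273, p(49)=173525, p(50)=204226, p(51)=239943, p(52)=281589, p(53)=329931, p(54)=386155, p(55)=451276, p(56)=526823, p(57)=614154, p(58)=715220, p(59)=831820, p(60)=966467, p(61)=1121505, p(62)=1300156, p(63)=1505499, p(64)=1741630, p(65)=2012558, p(66)=2323520, p(67)=2679689, p(68)=3087735, p(69)=3554345, p(70)=4087968, p(71)=4697205, p(72)=5392783, p(73)=6185689, p(74)=7089500, p(75)=8118264, p(76)=9289091, p(77)=10619863, p(78)=12132164, p(79)=13848650, p(80)=15796476, p(81)=18004327, p(82)=20506255, p(83)=23338469, p(84)=26543660, p(85)=30167357, p(86)=34262962, p(87)=38887673, p(88)=44108109, p(89)=49995925, p(90)=56634173, p(91)=64112359, p(92)=72533807, p(93)=82010177, p(94)=92669720, p(95)=104651419, p(96)=118114304, p(97)=133230930, p(98)=150198136, p(99)=169229875, p(100)=190569292, p(101)=214481126, p(102)=241265379, p(103)=271248950, p(104)=304801365, p(105)=342325709, p(106)=384276336.
Final step: p(107) = p(106) + p(105) - p(102) - p(100) + p(95) + p(92) - p(85) - p(81) + p(72) + p(67) - p(56) - p(50) + p(37) + p(30) - p(15) - p(7)
= 384276336 + 342325709 - 241265379 - 190569292 + 104651419 + 72533807 - 30167357 - 18004327 + 5392783 + 2679689 - 526823 - 204226 + 21637 + 5604 - 176 - 15
= 431149389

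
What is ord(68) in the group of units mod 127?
9

127 is prime, so ord(68) divides φ(127) = 126.
Divisors of 126: 1, 2, 3, 6, 7, 9, 14, 18, 21, 42, 63, 126.
Repeated squaring: 68^1 ≡ 68, 68^2 ≡ 52, 68^4 ≡ 37, 68^8 ≡ 99, 68^16 ≡ 22, 68^32 ≡ 103, 68^64 ≡ 68 (mod 127).
Test 68^d mod 127 for each divisor d in increasing order:
68^1 ≡ 68
68^2 ≡ 52
68^3 = 68^2·68^1 ≡ 107
68^6 = 68^4·68^2 ≡ 19
68^7 = 68^4·68^2·68^1 ≡ 22
68^9 = 68^8·68^1 ≡ 1  ← first divisor giving 1
The order is 9.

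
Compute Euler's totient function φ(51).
32

51 = 3 × 17
φ(n) = n × ∏(1 - 1/p) for each prime p dividing n
φ(51) = 51 × (1 - 1/3) × (1 - 1/17) = 32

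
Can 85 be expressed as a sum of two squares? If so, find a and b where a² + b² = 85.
2² + 9² (a=2, b=9)

Factorization: 85 = 5 × 17
By Fermat: n is sum of two squares iff every prime p ≡ 3 (mod 4) appears to even power.
All primes ≡ 3 (mod 4) appear to even power.
Search a = 0, 1, 2, … for 85 - a² a perfect square: first hit at a = 2: 85 - 4 = 81 = 9².
85 = 2² + 9² = 4 + 81 ✓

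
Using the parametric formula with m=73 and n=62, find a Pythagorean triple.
(1485, 9052, 9173)

Euclid's formula: a = m² - n², b = 2mn, c = m² + n²
m = 73, n = 62
a = 73² - 62² = 5329 - 3844 = 1485
b = 2 × 73 × 62 = 9052
c = 73² + 62² = 5329 + 3844 = 9173
Verification: 1485² + 9052² = 2205225 + 81938704 = 84143929 = 9173² ✓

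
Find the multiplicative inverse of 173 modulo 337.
150

gcd(173, 337) = 1, so the inverse exists.
Extended Euclidean algorithm on (337, 173):
337 = 1 × 173 + 164  ⟹  164 = (1)·337 + (-1)·173
173 = 1 × 164 + 9  ⟹  9 = (-1)·337 + (2)·173
164 = 18 × 9 + 2  ⟹  2 = (19)·337 + (-37)·173
9 = 4 × 2 + 1  ⟹  1 = (-77)·337 + (150)·173
So (150)·173 ≡ 1 (mod 337), i.e. 173^(-1) ≡ 150 (mod 337).
Check: 173 × 150 = 25950 ≡ 1 (mod 337)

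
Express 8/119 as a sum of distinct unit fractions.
1/15 + 1/1785

Greedy algorithm:
8/119: ceiling(119/8) = 15, use 1/15
1/1785: ceiling(1785/1) = 1785, use 1/1785
Result: 8/119 = 1/15 + 1/1785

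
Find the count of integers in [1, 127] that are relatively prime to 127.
126

127 = 127
φ(n) = n × ∏(1 - 1/p) for each prime p dividing n
φ(127) = 127 × (1 - 1/127) = 126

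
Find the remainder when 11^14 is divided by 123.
118

Repeated squaring. Binary of 14 = 1110.
11^1 ≡ 11 (mod 123); 11^2 ≡ 121 (mod 123); 11^4 ≡ 4 (mod 123); 11^8 ≡ 16 (mod 123)
11^14 = 11^2 × 11^4 × 11^8 ≡ 118 (mod 123)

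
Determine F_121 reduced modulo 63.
55

Matrix identity: Q^n = [[F_(n+1), F_n], [F_n, F_(n-1)]] with Q = [[1,1],[1,0]].
n = 121 = 1111001₂. Square-and-multiply, entries mod 63:
Q^1 = [[1,1],[1,0]]
Q^3 = (Q^1)²·Q = [[3,2],[2,1]]
Q^7 = (Q^3)²·Q = [[21,13],[13,8]]
Q^15 = (Q^7)²·Q = [[42,43],[43,62]]
Q^30 = (Q^15)² = [[22,62],[62,23]]
Q^60 = (Q^30)² = [[44,18],[18,26]]
Q^121 = (Q^60)²·Q = [[55,55],[55,0]]
F_121 mod 63 = Q^121[0][1] = 55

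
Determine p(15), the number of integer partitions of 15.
176

p(n) counts ways to write n as a sum of positive integers (order ignored).
Euler's pentagonal recurrence: p(k) = p(k-1) + p(k-2) - p(k-5) - p(k-7) + p(k-12) + p(k-15) - ... (offsets j(3j∓1)/2, signs ++--, p(0)=1, p(<0)=0).
DP table for k = 0..14: p(0)=1, p(1)=1, p(2)=2, p(3)=3, p(4)=5, p(5)=7, p(6)=11, p(7)=15, p(8)=22, p(9)=30, p(10)=42, p(11)=56, p(12)=77, p(13)=101, p(14)=135.
Final step: p(15) = p(14) + p(13) - p(10) - p(8) + p(3) + p(0)
= 135 + 101 - 42 - 22 + 3 + 1
= 176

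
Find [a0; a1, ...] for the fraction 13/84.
[0; 6, 2, 6]

Euclidean algorithm steps:
13 = 0 × 84 + 13
84 = 6 × 13 + 6
13 = 2 × 6 + 1
6 = 6 × 1 + 0
Continued fraction: [0; 6, 2, 6]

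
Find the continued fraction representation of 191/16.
[11; 1, 15]

Euclidean algorithm steps:
191 = 11 × 16 + 15
16 = 1 × 15 + 1
15 = 15 × 1 + 0
Continued fraction: [11; 1, 15]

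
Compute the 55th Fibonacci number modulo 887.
469

Matrix identity: Q^n = [[F_(n+1), F_n], [F_n, F_(n-1)]] with Q = [[1,1],[1,0]].
n = 55 = 110111₂. Square-and-multiply, entries mod 887:
Q^1 = [[1,1],[1,0]]
Q^3 = (Q^1)²·Q = [[3,2],[2,1]]
Q^6 = (Q^3)² = [[13,8],[8,5]]
Q^13 = (Q^6)²·Q = [[377,233],[233,144]]
Q^27 = (Q^13)²·Q = [[265,391],[391,761]]
Q^55 = (Q^27)²·Q = [[711,469],[469,242]]
F_55 mod 887 = Q^55[0][1] = 469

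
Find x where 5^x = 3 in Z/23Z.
16

Baby-step giant-step with step n = ⌈√23⌉ = 5.
Baby steps 5^j mod 23 (j:value) for j=0..4: 0:1, 1:5, 2:2, 3:10, 4:4.
Giant-step multiplier: 5^(-5) ≡ 5^(22-5) = 5^17 ≡ 15 (mod 23).
Giant steps γ_i = 3·15^i mod 23: γ_0=3, γ_1=22, γ_2=8, γ_3=5 (in table at j=1).
x = i·n + j = 3·5 + 1 = 16.
Check: 5^16 ≡ 3 (mod 23).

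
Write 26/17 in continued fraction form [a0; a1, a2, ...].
[1; 1, 1, 8]

Euclidean algorithm steps:
26 = 1 × 17 + 9
17 = 1 × 9 + 8
9 = 1 × 8 + 1
8 = 8 × 1 + 0
Continued fraction: [1; 1, 1, 8]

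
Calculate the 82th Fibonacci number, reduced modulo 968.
903

Matrix identity: Q^n = [[F_(n+1), F_n], [F_n, F_(n-1)]] with Q = [[1,1],[1,0]].
n = 82 = 1010010₂. Square-and-multiply, entries mod 968:
Q^1 = [[1,1],[1,0]]
Q^2 = (Q^1)² = [[2,1],[1,1]]
Q^5 = (Q^2)²·Q = [[8,5],[5,3]]
Q^10 = (Q^5)² = [[89,55],[55,34]]
Q^20 = (Q^10)² = [[298,957],[957,309]]
Q^41 = (Q^20)²·Q = [[936,837],[837,99]]
Q^82 = (Q^41)² = [[761,903],[903,826]]
F_82 mod 968 = Q^82[0][1] = 903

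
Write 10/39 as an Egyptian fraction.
1/4 + 1/156

Greedy algorithm:
10/39: ceiling(39/10) = 4, use 1/4
1/156: ceiling(156/1) = 156, use 1/156
Result: 10/39 = 1/4 + 1/156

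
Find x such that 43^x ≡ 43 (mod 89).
1

Baby-step giant-step with step n = ⌈√89⌉ = 10.
Baby steps 43^j mod 89 (j:value) for j=0..9: 0:1, 1:43, 2:69, 3:30, 4:44, 5:23, 6:10, 7:74, 8:67, 9:33.
h = 43 is already in the table at j=1, so x = 1.
Check: 43^1 ≡ 43 (mod 89).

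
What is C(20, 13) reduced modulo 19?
0

Using Lucas' theorem:
Write n=20 and k=13 in base 19:
n in base 19: [1, 1]
k in base 19: [0, 13]
C(20,13) mod 19 = ∏ C(n_i, k_i) mod 19
Digit binomials (mod 19): C(1,0) = 1; C(1,13) = 0 (k_i > n_i)
Product: 1 × 0 = 0 ≡ 0 (mod 19)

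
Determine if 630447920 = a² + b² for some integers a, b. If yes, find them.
Not possible

Factorization: 630447920 = 2^4 × 5 × 199^3
By Fermat: n is sum of two squares iff every prime p ≡ 3 (mod 4) appears to even power.
Prime(s) ≡ 3 (mod 4) with odd exponent: [(199, 3)]
Therefore 630447920 cannot be expressed as a² + b².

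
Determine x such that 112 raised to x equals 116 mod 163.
155

Baby-step giant-step with step n = ⌈√163⌉ = 13.
Baby steps 112^j mod 163 (j:value) for j=0..12: 0:1, 1:112, 2:156, 3:31, 4:49, 5:109, 6:146, 7:52, 8:119, 9:125, 10:145, 11:103, 12:126.
Giant-step multiplier: 112^(-13) ≡ 112^(162-13) = 112^149 ≡ 137 (mod 163).
Giant steps γ_i = 116·137^i mod 163: γ_0=116, γ_1=81, γ_2=13, γ_3=151, γ_4=149, γ_5=38, γ_6=153, γ_7=97, γ_8=86, γ_9=46, γ_10=108, γ_11=126 (in table at j=12).
x = i·n + j = 11·13 + 12 = 155.
Check: 112^155 ≡ 116 (mod 163).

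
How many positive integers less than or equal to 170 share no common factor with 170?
64

170 = 2 × 5 × 17
φ(n) = n × ∏(1 - 1/p) for each prime p dividing n
φ(170) = 170 × (1 - 1/2) × (1 - 1/5) × (1 - 1/17) = 64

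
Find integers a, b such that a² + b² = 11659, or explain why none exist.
Not possible

Factorization: 11659 = 89 × 131
By Fermat: n is sum of two squares iff every prime p ≡ 3 (mod 4) appears to even power.
Prime(s) ≡ 3 (mod 4) with odd exponent: [(131, 1)]
Therefore 11659 cannot be expressed as a² + b².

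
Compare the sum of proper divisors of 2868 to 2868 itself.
abundant

Proper divisors of 2868: sum = 1 + 2 + 3 + 4 + 6 + 12 + 239 + 478 + 717 + 956 + 1434 = 3852
Since 3852 > 2868, 2868 is abundant.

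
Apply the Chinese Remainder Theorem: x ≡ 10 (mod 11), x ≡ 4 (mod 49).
494

Using Chinese Remainder Theorem:
M = 11 × 49 = 539
M1 = 49, M2 = 11
y1 = 49^(-1) mod 11 = 9
y2 = 11^(-1) mod 49 = 9
x = (10×49×9 + 4×11×9) mod 539 = 494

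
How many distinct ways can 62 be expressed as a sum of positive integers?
1300156

p(n) counts ways to write n as a sum of positive integers (order ignored).
Euler's pentagonal recurrence: p(k) = p(k-1) + p(k-2) - p(k-5) - p(k-7) + p(k-12) + p(k-15) - ... (offsets j(3j∓1)/2, signs ++--, p(0)=1, p(<0)=0).
DP table for k = 0..61: p(0)=1, p(1)=1, p(2)=2, p(3)=3, p(4)=5, p(5)=7, p(6)=11, p(7)=15, p(8)=22, p(9)=30, p(10)=42, p(11)=56, p(12)=77, p(13)=101, p(14)=135, p(15)=176, p(16)=231, p(17)=297, p(18)=385, p(19)=490, p(20)=627, p(21)=792, p(22)=1002, p(23)=1255, p(24)=1575, p(25)=1958, p(26)=2436, p(27)=3010, p(28)=3718, p(29)=4565, p(30)=5604, p(31)=6842, p(32)=8349, p(33)=10143, p(34)=12310, p(35)=14883, p(36)=17977, p(37)=21637, p(38)=26015, p(39)=31185, p(40)=37338, p(41)=44583, p(42)=53174, p(43)=63261, p(44)=75175, p(45)=89134, p(46)=105558, p(47)=124754, p(48)=147273, p(49)=173525, p(50)=204226, p(51)=239943, p(52)=281589, p(53)=329931, p(54)=386155, p(55)=451276, p(56)=526823, p(57)=614154, p(58)=715220, p(59)=831820, p(60)=966467, p(61)=1121505.
Final step: p(62) = p(61) + p(60) - p(57) - p(55) + p(50) + p(47) - p(40) - p(36) + p(27) + p(22) - p(11) - p(5)
= 1121505 + 966467 - 614154 - 451276 + 204226 + 124754 - 37338 - 17977 + 3010 + 1002 - 56 - 7
= 1300156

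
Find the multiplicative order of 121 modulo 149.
74

149 is prime, so ord(121) divides φ(149) = 148.
Divisors of 148: 1, 2, 4, 37, 74, 148.
Repeated squaring: 121^1 ≡ 121, 121^2 ≡ 39, 121^4 ≡ 31, 121^8 ≡ 67, 121^16 ≡ 19, 121^32 ≡ 63, 121^64 ≡ 95, 121^128 ≡ 85 (mod 149).
Test 121^d mod 149 for each divisor d in increasing order:
121^1 ≡ 121
121^2 ≡ 39
121^4 ≡ 31
121^37 = 121^32·121^4·121^1 ≡ 148
121^74 = 121^64·121^8·121^2 ≡ 1  ← first divisor giving 1
The order is 74.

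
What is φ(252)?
72

252 = 2^2 × 3^2 × 7
φ(n) = n × ∏(1 - 1/p) for each prime p dividing n
φ(252) = 252 × (1 - 1/2) × (1 - 1/3) × (1 - 1/7) = 72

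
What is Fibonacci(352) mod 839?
822

Matrix identity: Q^n = [[F_(n+1), F_n], [F_n, F_(n-1)]] with Q = [[1,1],[1,0]].
n = 352 = 101100000₂. Square-and-multiply, entries mod 839:
Q^1 = [[1,1],[1,0]]
Q^2 = (Q^1)² = [[2,1],[1,1]]
Q^5 = (Q^2)²·Q = [[8,5],[5,3]]
Q^11 = (Q^5)²·Q = [[144,89],[89,55]]
Q^22 = (Q^11)² = [[131,92],[92,39]]
Q^44 = (Q^22)² = [[455,538],[538,756]]
Q^88 = (Q^44)² = [[620,454],[454,166]]
Q^176 = (Q^88)² = [[699,269],[269,430]]
Q^352 = (Q^176)² = [[510,822],[822,527]]
F_352 mod 839 = Q^352[0][1] = 822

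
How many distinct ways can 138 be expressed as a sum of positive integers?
12292341831

p(n) counts ways to write n as a sum of positive integers (order ignored).
Euler's pentagonal recurrence: p(k) = p(k-1) + p(k-2) - p(k-5) - p(k-7) + p(k-12) + p(k-15) - ... (offsets j(3j∓1)/2, signs ++--, p(0)=1, p(<0)=0).
DP table for k = 0..137: p(0)=1, p(1)=1, p(2)=2, p(3)=3, p(4)=5, p(5)=7, p(6)=11, p(7)=15, p(8)=22, p(9)=30, p(10)=42, p(11)=56, p(12)=77, p(13)=101, p(14)=135, p(15)=176, p(16)=231, p(17)=297, p(18)=385, p(19)=490, p(20)=627, p(21)=792, p(22)=1002, p(23)=1255, p(24)=1575, p(25)=1958, p(26)=2436, p(27)=3010, p(28)=3718, p(29)=4565, p(30)=5604, p(31)=6842, p(32)=8349, p(33)=10143, p(34)=12310, p(35)=14883, p(36)=17977, p(37)=21637, p(38)=26015, p(39)=31185, p(40)=37338, p(41)=44583, p(42)=53174, p(43)=63261, p(44)=75175, p(45)=89134, p(46)=105558, p(47)=124754, p(48)=147273, p(49)=173525, p(50)=204226, p(51)=239943, p(52)=281589, p(53)=329931, p(54)=386155, p(55)=451276, p(56)=526823, p(57)=614154, p(58)=715220, p(59)=831820, p(60)=966467, p(61)=1121505, p(62)=1300156, p(63)=1505499, p(64)=1741630, p(65)=2012558, p(66)=2323520, p(67)=2679689, p(68)=3087735, p(69)=3554345, p(70)=4087968, p(71)=4697205, p(72)=5392783, p(73)=6185689, p(74)=7089500, p(75)=8118264, p(76)=9289091, p(77)=10619863, p(78)=12132164, p(79)=13848650, p(80)=15796476, p(81)=18004327, p(82)=20506255, p(83)=23338469, p(84)=26543660, p(85)=30167357, p(86)=34262962, p(87)=38887673, p(88)=44108109, p(89)=49995925, p(90)=56634173, p(91)=64112359, p(92)=72533807, p(93)=82010177, p(94)=92669720, p(95)=104651419, p(96)=118114304, p(97)=133230930, p(98)=150198136, p(99)=169229875, p(100)=190569292, p(101)=214481126, p(102)=241265379, p(103)=271248950, p(104)=304801365, p(105)=342325709, p(106)=384276336, p(107)=431149389, p(108)=483502844, p(109)=541946240, p(110)=607163746, p(111)=679903203, p(112)=761002156, p(113)=851376628, p(114)=952050665, p(115)=1064144451, p(116)=1188908248, p(117)=1327710076, p(118)=1482074143, p(119)=1653668665, p(120)=1844349560, p(121)=2056148051, p(122)=2291320912, p(123)=2552338241, p(124)=2841940500, p(125)=3163127352, p(126)=3519222692, p(127)=3913864295, p(128)=4351078600, p(129)=4835271870, p(130)=5371315400, p(131)=5964539504, p(132)=6620830889, p(133)=7346629512, p(134)=8149040695, p(135)=9035836076, p(136)=10015581680, p(137)=11097645016.
Final step: p(138) = p(137) + p(136) - p(133) - p(131) + p(126) + p(123) - p(116) - p(112) + p(103) + p(98) - p(87) - p(81) + p(68) + p(61) - p(46) - p(38) + p(21) + p(12)
= 11097645016 + 10015581680 - 7346629512 - 5964539504 + 3519222692 + 2552338241 - 1188908248 - 761002156 + 271248950 + 150198136 - 38887673 - 18004327 + 3087735 + 1121505 - 105558 - 26015 + 792 + 77
= 12292341831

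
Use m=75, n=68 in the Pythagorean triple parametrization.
(1001, 10200, 10249)

Euclid's formula: a = m² - n², b = 2mn, c = m² + n²
m = 75, n = 68
a = 75² - 68² = 5625 - 4624 = 1001
b = 2 × 75 × 68 = 10200
c = 75² + 68² = 5625 + 4624 = 10249
Verification: 1001² + 10200² = 1002001 + 104040000 = 105042001 = 10249² ✓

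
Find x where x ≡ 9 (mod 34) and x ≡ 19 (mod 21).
145

Using Chinese Remainder Theorem:
M = 34 × 21 = 714
M1 = 21, M2 = 34
y1 = 21^(-1) mod 34 = 13
y2 = 34^(-1) mod 21 = 13
x = (9×21×13 + 19×34×13) mod 714 = 145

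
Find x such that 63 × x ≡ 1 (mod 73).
51

gcd(63, 73) = 1, so the inverse exists.
Extended Euclidean algorithm on (73, 63):
73 = 1 × 63 + 10  ⟹  10 = (1)·73 + (-1)·63
63 = 6 × 10 + 3  ⟹  3 = (-6)·73 + (7)·63
10 = 3 × 3 + 1  ⟹  1 = (19)·73 + (-22)·63
So (-22)·63 ≡ 1 (mod 73), i.e. 63^(-1) ≡ -22 ≡ 51 (mod 73).
Check: 63 × 51 = 3213 ≡ 1 (mod 73)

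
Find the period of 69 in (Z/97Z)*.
32

97 is prime, so ord(69) divides φ(97) = 96.
Divisors of 96: 1, 2, 3, 4, 6, 8, 12, 16, 24, 32, 48, 96.
Repeated squaring: 69^1 ≡ 69, 69^2 ≡ 8, 69^4 ≡ 64, 69^8 ≡ 22, 69^16 ≡ 96, 69^32 ≡ 1, 69^64 ≡ 1 (mod 97).
Test 69^d mod 97 for each divisor d in increasing order:
69^1 ≡ 69
69^2 ≡ 8
69^3 = 69^2·69^1 ≡ 67
69^4 ≡ 64
69^6 = 69^4·69^2 ≡ 27
69^8 ≡ 22
69^12 = 69^8·69^4 ≡ 50
69^16 ≡ 96
69^24 = 69^16·69^8 ≡ 75
69^32 ≡ 1  ← first divisor giving 1
The order is 32.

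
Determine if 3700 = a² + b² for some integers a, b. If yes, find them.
10² + 60² (a=10, b=60)

Factorization: 3700 = 2^2 × 5^2 × 37
By Fermat: n is sum of two squares iff every prime p ≡ 3 (mod 4) appears to even power.
All primes ≡ 3 (mod 4) appear to even power.
Search a = 0, 1, 2, … for 3700 - a² a perfect square: first hit at a = 10: 3700 - 100 = 3600 = 60².
3700 = 10² + 60² = 100 + 3600 ✓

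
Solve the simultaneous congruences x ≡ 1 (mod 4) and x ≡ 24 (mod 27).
105

Using Chinese Remainder Theorem:
M = 4 × 27 = 108
M1 = 27, M2 = 4
y1 = 27^(-1) mod 4 = 3
y2 = 4^(-1) mod 27 = 7
x = (1×27×3 + 24×4×7) mod 108 = 105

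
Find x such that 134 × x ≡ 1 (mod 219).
152

gcd(134, 219) = 1, so the inverse exists.
Extended Euclidean algorithm on (219, 134):
219 = 1 × 134 + 85  ⟹  85 = (1)·219 + (-1)·134
134 = 1 × 85 + 49  ⟹  49 = (-1)·219 + (2)·134
85 = 1 × 49 + 36  ⟹  36 = (2)·219 + (-3)·134
49 = 1 × 36 + 13  ⟹  13 = (-3)·219 + (5)·134
36 = 2 × 13 + 10  ⟹  10 = (8)·219 + (-13)·134
13 = 1 × 10 + 3  ⟹  3 = (-11)·219 + (18)·134
10 = 3 × 3 + 1  ⟹  1 = (41)·219 + (-67)·134
So (-67)·134 ≡ 1 (mod 219), i.e. 134^(-1) ≡ -67 ≡ 152 (mod 219).
Check: 134 × 152 = 20368 ≡ 1 (mod 219)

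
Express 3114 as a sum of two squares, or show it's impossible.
33² + 45² (a=33, b=45)

Factorization: 3114 = 2 × 3^2 × 173
By Fermat: n is sum of two squares iff every prime p ≡ 3 (mod 4) appears to even power.
All primes ≡ 3 (mod 4) appear to even power.
Search a = 0, 1, 2, … for 3114 - a² a perfect square: first hit at a = 33: 3114 - 1089 = 2025 = 45².
3114 = 33² + 45² = 1089 + 2025 ✓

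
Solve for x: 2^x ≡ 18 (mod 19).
9

Baby-step giant-step with step n = ⌈√19⌉ = 5.
Baby steps 2^j mod 19 (j:value) for j=0..4: 0:1, 1:2, 2:4, 3:8, 4:16.
Giant-step multiplier: 2^(-5) ≡ 2^(18-5) = 2^13 ≡ 3 (mod 19).
Giant steps γ_i = 18·3^i mod 19: γ_0=18, γ_1=16 (in table at j=4).
x = i·n + j = 1·5 + 4 = 9.
Check: 2^9 ≡ 18 (mod 19).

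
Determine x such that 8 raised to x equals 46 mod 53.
48

Baby-step giant-step with step n = ⌈√53⌉ = 8.
Baby steps 8^j mod 53 (j:value) for j=0..7: 0:1, 1:8, 2:11, 3:35, 4:15, 5:14, 6:6, 7:48.
Giant-step multiplier: 8^(-8) ≡ 8^(52-8) = 8^44 ≡ 49 (mod 53).
Giant steps γ_i = 46·49^i mod 53: γ_0=46, γ_1=28, γ_2=47, γ_3=24, γ_4=10, γ_5=13, γ_6=1 (in table at j=0).
x = i·n + j = 6·8 + 0 = 48.
Check: 8^48 ≡ 46 (mod 53).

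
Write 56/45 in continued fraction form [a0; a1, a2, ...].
[1; 4, 11]

Euclidean algorithm steps:
56 = 1 × 45 + 11
45 = 4 × 11 + 1
11 = 11 × 1 + 0
Continued fraction: [1; 4, 11]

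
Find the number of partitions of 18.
385

p(n) counts ways to write n as a sum of positive integers (order ignored).
Euler's pentagonal recurrence: p(k) = p(k-1) + p(k-2) - p(k-5) - p(k-7) + p(k-12) + p(k-15) - ... (offsets j(3j∓1)/2, signs ++--, p(0)=1, p(<0)=0).
DP table for k = 0..17: p(0)=1, p(1)=1, p(2)=2, p(3)=3, p(4)=5, p(5)=7, p(6)=11, p(7)=15, p(8)=22, p(9)=30, p(10)=42, p(11)=56, p(12)=77, p(13)=101, p(14)=135, p(15)=176, p(16)=231, p(17)=297.
Final step: p(18) = p(17) + p(16) - p(13) - p(11) + p(6) + p(3)
= 297 + 231 - 101 - 56 + 11 + 3
= 385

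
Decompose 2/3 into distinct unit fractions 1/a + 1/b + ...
1/2 + 1/6

Greedy algorithm:
2/3: ceiling(3/2) = 2, use 1/2
1/6: ceiling(6/1) = 6, use 1/6
Result: 2/3 = 1/2 + 1/6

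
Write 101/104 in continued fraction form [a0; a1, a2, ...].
[0; 1, 33, 1, 2]

Euclidean algorithm steps:
101 = 0 × 104 + 101
104 = 1 × 101 + 3
101 = 33 × 3 + 2
3 = 1 × 2 + 1
2 = 2 × 1 + 0
Continued fraction: [0; 1, 33, 1, 2]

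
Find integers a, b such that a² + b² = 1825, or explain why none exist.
12² + 41² (a=12, b=41)

Factorization: 1825 = 5^2 × 73
By Fermat: n is sum of two squares iff every prime p ≡ 3 (mod 4) appears to even power.
All primes ≡ 3 (mod 4) appear to even power.
Search a = 0, 1, 2, … for 1825 - a² a perfect square: first hit at a = 12: 1825 - 144 = 1681 = 41².
1825 = 12² + 41² = 144 + 1681 ✓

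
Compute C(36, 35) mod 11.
3

Using Lucas' theorem:
Write n=36 and k=35 in base 11:
n in base 11: [3, 3]
k in base 11: [3, 2]
C(36,35) mod 11 = ∏ C(n_i, k_i) mod 11
Digit binomials (mod 11): C(3,3) = 1; C(3,2) = 3
Product: 1 × 3 = 3 ≡ 3 (mod 11)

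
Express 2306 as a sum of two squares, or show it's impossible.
25² + 41² (a=25, b=41)

Factorization: 2306 = 2 × 1153
By Fermat: n is sum of two squares iff every prime p ≡ 3 (mod 4) appears to even power.
All primes ≡ 3 (mod 4) appear to even power.
Search a = 0, 1, 2, … for 2306 - a² a perfect square: first hit at a = 25: 2306 - 625 = 1681 = 41².
2306 = 25² + 41² = 625 + 1681 ✓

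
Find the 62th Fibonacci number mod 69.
32

Matrix identity: Q^n = [[F_(n+1), F_n], [F_n, F_(n-1)]] with Q = [[1,1],[1,0]].
n = 62 = 111110₂. Square-and-multiply, entries mod 69:
Q^1 = [[1,1],[1,0]]
Q^3 = (Q^1)²·Q = [[3,2],[2,1]]
Q^7 = (Q^3)²·Q = [[21,13],[13,8]]
Q^15 = (Q^7)²·Q = [[21,58],[58,32]]
Q^31 = (Q^15)²·Q = [[48,10],[10,38]]
Q^62 = (Q^31)² = [[58,32],[32,26]]
F_62 mod 69 = Q^62[0][1] = 32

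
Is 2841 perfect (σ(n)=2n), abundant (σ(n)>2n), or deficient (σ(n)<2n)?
deficient

Proper divisors of 2841: sum = 1 + 3 + 947 = 951
Since 951 < 2841, 2841 is deficient.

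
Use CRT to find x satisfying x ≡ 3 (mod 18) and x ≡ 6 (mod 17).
57

Using Chinese Remainder Theorem:
M = 18 × 17 = 306
M1 = 17, M2 = 18
y1 = 17^(-1) mod 18 = 17
y2 = 18^(-1) mod 17 = 1
x = (3×17×17 + 6×18×1) mod 306 = 57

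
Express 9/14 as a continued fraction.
[0; 1, 1, 1, 4]

Euclidean algorithm steps:
9 = 0 × 14 + 9
14 = 1 × 9 + 5
9 = 1 × 5 + 4
5 = 1 × 4 + 1
4 = 4 × 1 + 0
Continued fraction: [0; 1, 1, 1, 4]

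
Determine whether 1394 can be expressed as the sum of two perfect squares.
5² + 37² (a=5, b=37)

Factorization: 1394 = 2 × 17 × 41
By Fermat: n is sum of two squares iff every prime p ≡ 3 (mod 4) appears to even power.
All primes ≡ 3 (mod 4) appear to even power.
Search a = 0, 1, 2, … for 1394 - a² a perfect square: first hit at a = 5: 1394 - 25 = 1369 = 37².
1394 = 5² + 37² = 25 + 1369 ✓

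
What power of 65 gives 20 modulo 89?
38

Baby-step giant-step with step n = ⌈√89⌉ = 10.
Baby steps 65^j mod 89 (j:value) for j=0..9: 0:1, 1:65, 2:42, 3:60, 4:73, 5:28, 6:40, 7:19, 8:78, 9:86.
Giant-step multiplier: 65^(-10) ≡ 65^(88-10) = 65^78 ≡ 68 (mod 89).
Giant steps γ_i = 20·68^i mod 89: γ_0=20, γ_1=25, γ_2=9, γ_3=78 (in table at j=8).
x = i·n + j = 3·10 + 8 = 38.
Check: 65^38 ≡ 20 (mod 89).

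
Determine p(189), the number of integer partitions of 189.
1527273599625

p(n) counts ways to write n as a sum of positive integers (order ignored).
Euler's pentagonal recurrence: p(k) = p(k-1) + p(k-2) - p(k-5) - p(k-7) + p(k-12) + p(k-15) - ... (offsets j(3j∓1)/2, signs ++--, p(0)=1, p(<0)=0).
DP table for k = 0..188: p(0)=1, p(1)=1, p(2)=2, p(3)=3, p(4)=5, p(5)=7, p(6)=11, p(7)=15, p(8)=22, p(9)=30, p(10)=42, p(11)=56, p(12)=77, p(13)=101, p(14)=135, p(15)=176, p(16)=231, p(17)=297, p(18)=385, p(19)=490, p(20)=627, p(21)=792, p(22)=1002, p(23)=1255, p(24)=1575, p(25)=1958, p(26)=2436, p(27)=3010, p(28)=3718, p(29)=4565, p(30)=5604, p(31)=6842, p(32)=8349, p(33)=10143, p(34)=12310, p(35)=14883, p(36)=17977, p(37)=21637, p(38)=26015, p(39)=31185, p(40)=37338, p(41)=44583, p(42)=53174, p(43)=63261, p(44)=75175, p(45)=89134, p(46)=105558, p(47)=124754, p(48)=147273, p(49)=173525, p(50)=204226, p(51)=239943, p(52)=281589, p(53)=329931, p(54)=386155, p(55)=451276, p(56)=526823, p(57)=614154, p(58)=715220, p(59)=831820, p(60)=966467, p(61)=1121505, p(62)=1300156, p(63)=1505499, p(64)=1741630, p(65)=2012558, p(66)=2323520, p(67)=2679689, p(68)=3087735, p(69)=3554345, p(70)=4087968, p(71)=4697205, p(72)=5392783, p(73)=6185689, p(74)=7089500, p(75)=8118264, p(76)=9289091, p(77)=10619863, p(78)=12132164, p(79)=13848650, p(80)=15796476, p(81)=18004327, p(82)=20506255, p(83)=23338469, p(84)=26543660, p(85)=30167357, p(86)=34262962, p(87)=38887673, p(88)=44108109, p(89)=49995925, p(90)=56634173, p(91)=64112359, p(92)=72533807, p(93)=82010177, p(94)=92669720, p(95)=104651419, p(96)=118114304, p(97)=133230930, p(98)=150198136, p(99)=169229875, p(100)=190569292, p(101)=214481126, p(102)=241265379, p(103)=271248950, p(104)=304801365, p(105)=342325709, p(106)=384276336, p(107)=431149389, p(108)=483502844, p(109)=541946240, p(110)=607163746, p(111)=679903203, p(112)=761002156, p(113)=851376628, p(114)=952050665, p(115)=1064144451, p(116)=1188908248, p(117)=1327710076, p(118)=1482074143, p(119)=1653668665, p(120)=1844349560, p(121)=2056148051, p(122)=2291320912, p(123)=2552338241, p(124)=2841940500, p(125)=3163127352, p(126)=3519222692, p(127)=3913864295, p(128)=4351078600, p(129)=4835271870, p(130)=5371315400, p(131)=5964539504, p(132)=6620830889, p(133)=7346629512, p(134)=8149040695, p(135)=9035836076, p(136)=10015581680, p(137)=11097645016, p(138)=12292341831, p(139)=13610949895, p(140)=15065878135, p(141)=16670689208, p(142)=18440293320, p(143)=20390982757, p(144)=22540654445, p(145)=24908858009, p(146)=27517052599, p(147)=30388671978, p(148)=33549419497, p(149)=37027355200, p(150)=40853235313, p(151)=45060624582, p(152)=49686288421, p(153)=54770336324, p(154)=60356673280, p(155)=66493182097, p(156)=73232243759, p(157)=80630964769, p(158)=88751778802, p(159)=97662728555, p(160)=107438159466, p(161)=118159068427, p(162)=129913904637, p(163)=142798995930, p(164)=156919475295, p(165)=172389800255, p(166)=189334822579, p(167)=207890420102, p(168)=228204732751, p(169)=250438925115, p(170)=274768617130, p(171)=301384802048, p(172)=330495499613, p(173)=362326859895, p(174)=397125074750, p(175)=435157697830, p(176)=476715857290, p(177)=522115831195, p(178)=571701605655, p(179)=625846753120, p(180)=684957390936, p(181)=749474411781, p(182)=819876908323, p(183)=896684817527, p(184)=980462880430, p(185)=1071823774337, p(186)=1171432692373, p(187)=1280011042268, p(188)=1398341745571.
Final step: p(189) = p(188) + p(187) - p(184) - p(182) + p(177) + p(174) - p(167) - p(163) + p(154) + p(149) - p(138) - p(132) + p(119) + p(112) - p(97) - p(89) + p(72) + p(63) - p(44) - p(34) + p(13) + p(2)
= 1398341745571 + 1280011042268 - 980462880430 - 819876908323 + 522115831195 + 397125074750 - 207890420102 - 142798995930 + 60356673280 + 37027355200 - 12292341831 - 6620830889 + 1653668665 + 761002156 - 133230930 - 49995925 + 5392783 + 1505499 - 75175 - 12310 + 101 + 2
= 1527273599625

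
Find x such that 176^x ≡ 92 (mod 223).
137

Baby-step giant-step with step n = ⌈√223⌉ = 15.
Baby steps 176^j mod 223 (j:value) for j=0..14: 0:1, 1:176, 2:202, 3:95, 4:218, 5:12, 6:105, 7:194, 8:25, 9:163, 10:144, 11:145, 12:98, 13:77, 14:172.
Giant-step multiplier: 176^(-15) ≡ 176^(222-15) = 176^207 ≡ 219 (mod 223).
Giant steps γ_i = 92·219^i mod 223: γ_0=92, γ_1=78, γ_2=134, γ_3=133, γ_4=137, γ_5=121, γ_6=185, γ_7=152, γ_8=61, γ_9=202 (in table at j=2).
x = i·n + j = 9·15 + 2 = 137.
Check: 176^137 ≡ 92 (mod 223).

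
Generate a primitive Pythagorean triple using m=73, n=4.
(5313, 584, 5345)

Euclid's formula: a = m² - n², b = 2mn, c = m² + n²
m = 73, n = 4
a = 73² - 4² = 5329 - 16 = 5313
b = 2 × 73 × 4 = 584
c = 73² + 4² = 5329 + 16 = 5345
Verification: 5313² + 584² = 28227969 + 341056 = 28569025 = 5345² ✓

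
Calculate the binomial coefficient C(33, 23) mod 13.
0

Using Lucas' theorem:
Write n=33 and k=23 in base 13:
n in base 13: [2, 7]
k in base 13: [1, 10]
C(33,23) mod 13 = ∏ C(n_i, k_i) mod 13
Digit binomials (mod 13): C(2,1) = 2; C(7,10) = 0 (k_i > n_i)
Product: 2 × 0 = 0 ≡ 0 (mod 13)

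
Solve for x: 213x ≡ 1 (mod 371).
54

gcd(213, 371) = 1, so the inverse exists.
Extended Euclidean algorithm on (371, 213):
371 = 1 × 213 + 158  ⟹  158 = (1)·371 + (-1)·213
213 = 1 × 158 + 55  ⟹  55 = (-1)·371 + (2)·213
158 = 2 × 55 + 48  ⟹  48 = (3)·371 + (-5)·213
55 = 1 × 48 + 7  ⟹  7 = (-4)·371 + (7)·213
48 = 6 × 7 + 6  ⟹  6 = (27)·371 + (-47)·213
7 = 1 × 6 + 1  ⟹  1 = (-31)·371 + (54)·213
So (54)·213 ≡ 1 (mod 371), i.e. 213^(-1) ≡ 54 (mod 371).
Check: 213 × 54 = 11502 ≡ 1 (mod 371)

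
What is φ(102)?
32

102 = 2 × 3 × 17
φ(n) = n × ∏(1 - 1/p) for each prime p dividing n
φ(102) = 102 × (1 - 1/2) × (1 - 1/3) × (1 - 1/17) = 32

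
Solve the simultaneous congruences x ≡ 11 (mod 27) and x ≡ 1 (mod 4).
65

Using Chinese Remainder Theorem:
M = 27 × 4 = 108
M1 = 4, M2 = 27
y1 = 4^(-1) mod 27 = 7
y2 = 27^(-1) mod 4 = 3
x = (11×4×7 + 1×27×3) mod 108 = 65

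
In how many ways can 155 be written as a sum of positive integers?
66493182097

p(n) counts ways to write n as a sum of positive integers (order ignored).
Euler's pentagonal recurrence: p(k) = p(k-1) + p(k-2) - p(k-5) - p(k-7) + p(k-12) + p(k-15) - ... (offsets j(3j∓1)/2, signs ++--, p(0)=1, p(<0)=0).
DP table for k = 0..154: p(0)=1, p(1)=1, p(2)=2, p(3)=3, p(4)=5, p(5)=7, p(6)=11, p(7)=15, p(8)=22, p(9)=30, p(10)=42, p(11)=56, p(12)=77, p(13)=101, p(14)=135, p(15)=176, p(16)=231, p(17)=297, p(18)=385, p(19)=490, p(20)=627, p(21)=792, p(22)=1002, p(23)=1255, p(24)=1575, p(25)=1958, p(26)=2436, p(27)=3010, p(28)=3718, p(29)=4565, p(30)=5604, p(31)=6842, p(32)=8349, p(33)=10143, p(34)=12310, p(35)=14883, p(36)=17977, p(37)=21637, p(38)=26015, p(39)=31185, p(40)=37338, p(41)=44583, p(42)=53174, p(43)=63261, p(44)=75175, p(45)=89134, p(46)=105558, p(47)=124754, p(48)=147273, p(49)=173525, p(50)=204226, p(51)=239943, p(52)=281589, p(53)=329931, p(54)=386155, p(55)=451276, p(56)=526823, p(57)=614154, p(58)=715220, p(59)=831820, p(60)=966467, p(61)=1121505, p(62)=1300156, p(63)=1505499, p(64)=1741630, p(65)=2012558, p(66)=2323520, p(67)=2679689, p(68)=3087735, p(69)=3554345, p(70)=4087968, p(71)=4697205, p(72)=5392783, p(73)=6185689, p(74)=7089500, p(75)=8118264, p(76)=9289091, p(77)=10619863, p(78)=12132164, p(79)=13848650, p(80)=15796476, p(81)=18004327, p(82)=20506255, p(83)=23338469, p(84)=26543660, p(85)=30167357, p(86)=34262962, p(87)=38887673, p(88)=44108109, p(89)=49995925, p(90)=56634173, p(91)=64112359, p(92)=72533807, p(93)=82010177, p(94)=92669720, p(95)=104651419, p(96)=118114304, p(97)=133230930, p(98)=150198136, p(99)=169229875, p(100)=190569292, p(101)=214481126, p(102)=241265379, p(103)=271248950, p(104)=304801365, p(105)=342325709, p(106)=384276336, p(107)=431149389, p(108)=483502844, p(109)=541946240, p(110)=607163746, p(111)=679903203, p(112)=761002156, p(113)=851376628, p(114)=952050665, p(115)=1064144451, p(116)=1188908248, p(117)=1327710076, p(118)=1482074143, p(119)=1653668665, p(120)=1844349560, p(121)=2056148051, p(122)=2291320912, p(123)=2552338241, p(124)=2841940500, p(125)=3163127352, p(126)=3519222692, p(127)=3913864295, p(128)=4351078600, p(129)=4835271870, p(130)=5371315400, p(131)=5964539504, p(132)=6620830889, p(133)=7346629512, p(134)=8149040695, p(135)=9035836076, p(136)=10015581680, p(137)=11097645016, p(138)=12292341831, p(139)=13610949895, p(140)=15065878135, p(141)=16670689208, p(142)=18440293320, p(143)=20390982757, p(144)=22540654445, p(145)=24908858009, p(146)=27517052599, p(147)=30388671978, p(148)=33549419497, p(149)=37027355200, p(150)=40853235313, p(151)=45060624582, p(152)=49686288421, p(153)=54770336324, p(154)=60356673280.
Final step: p(155) = p(154) + p(153) - p(150) - p(148) + p(143) + p(140) - p(133) - p(129) + p(120) + p(115) - p(104) - p(98) + p(85) + p(78) - p(63) - p(55) + p(38) + p(29) - p(10) - p(0)
= 60356673280 + 54770336324 - 40853235313 - 33549419497 + 20390982757 + 15065878135 - 7346629512 - 4835271870 + 1844349560 + 1064144451 - 304801365 - 150198136 + 30167357 + 12132164 - 1505499 - 451276 + 26015 + 4565 - 42 - 1
= 66493182097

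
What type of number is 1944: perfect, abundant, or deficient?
abundant

Proper divisors of 1944: sum = 1 + 2 + 3 + 4 + 6 + 8 + 9 + 12 + ... + 324 + 486 + 648 + 972 (23 divisors) = 3516
Since 3516 > 1944, 1944 is abundant.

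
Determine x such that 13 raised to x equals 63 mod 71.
57

Baby-step giant-step with step n = ⌈√71⌉ = 9.
Baby steps 13^j mod 71 (j:value) for j=0..8: 0:1, 1:13, 2:27, 3:67, 4:19, 5:34, 6:16, 7:66, 8:6.
Giant-step multiplier: 13^(-9) ≡ 13^(70-9) = 13^61 ≡ 61 (mod 71).
Giant steps γ_i = 63·61^i mod 71: γ_0=63, γ_1=9, γ_2=52, γ_3=48, γ_4=17, γ_5=43, γ_6=67 (in table at j=3).
x = i·n + j = 6·9 + 3 = 57.
Check: 13^57 ≡ 63 (mod 71).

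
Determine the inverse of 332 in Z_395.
163

gcd(332, 395) = 1, so the inverse exists.
Extended Euclidean algorithm on (395, 332):
395 = 1 × 332 + 63  ⟹  63 = (1)·395 + (-1)·332
332 = 5 × 63 + 17  ⟹  17 = (-5)·395 + (6)·332
63 = 3 × 17 + 12  ⟹  12 = (16)·395 + (-19)·332
17 = 1 × 12 + 5  ⟹  5 = (-21)·395 + (25)·332
12 = 2 × 5 + 2  ⟹  2 = (58)·395 + (-69)·332
5 = 2 × 2 + 1  ⟹  1 = (-137)·395 + (163)·332
So (163)·332 ≡ 1 (mod 395), i.e. 332^(-1) ≡ 163 (mod 395).
Check: 332 × 163 = 54116 ≡ 1 (mod 395)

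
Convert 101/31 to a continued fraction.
[3; 3, 1, 7]

Euclidean algorithm steps:
101 = 3 × 31 + 8
31 = 3 × 8 + 7
8 = 1 × 7 + 1
7 = 7 × 1 + 0
Continued fraction: [3; 3, 1, 7]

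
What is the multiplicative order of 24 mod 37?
36

37 is prime, so ord(24) divides φ(37) = 36.
Divisors of 36: 1, 2, 3, 4, 6, 9, 12, 18, 36.
Repeated squaring: 24^1 ≡ 24, 24^2 ≡ 21, 24^4 ≡ 34, 24^8 ≡ 9, 24^16 ≡ 7, 24^32 ≡ 12 (mod 37).
Test 24^d mod 37 for each divisor d in increasing order:
24^1 ≡ 24
24^2 ≡ 21
24^3 = 24^2·24^1 ≡ 23
24^4 ≡ 34
24^6 = 24^4·24^2 ≡ 11
24^9 = 24^8·24^1 ≡ 31
24^12 = 24^8·24^4 ≡ 10
24^18 = 24^16·24^2 ≡ 36
24^36 = 24^32·24^4 ≡ 1  ← first divisor giving 1
The order is 36.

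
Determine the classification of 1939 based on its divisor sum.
deficient

Proper divisors of 1939: sum = 1 + 7 + 277 = 285
Since 285 < 1939, 1939 is deficient.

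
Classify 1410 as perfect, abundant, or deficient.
abundant

Proper divisors of 1410: sum = 1 + 2 + 3 + 5 + 6 + 10 + 15 + 30 + 47 + 94 + 141 + 235 + 282 + 470 + 705 = 2046
Since 2046 > 1410, 1410 is abundant.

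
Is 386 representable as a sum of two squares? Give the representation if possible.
5² + 19² (a=5, b=19)

Factorization: 386 = 2 × 193
By Fermat: n is sum of two squares iff every prime p ≡ 3 (mod 4) appears to even power.
All primes ≡ 3 (mod 4) appear to even power.
Search a = 0, 1, 2, … for 386 - a² a perfect square: first hit at a = 5: 386 - 25 = 361 = 19².
386 = 5² + 19² = 25 + 361 ✓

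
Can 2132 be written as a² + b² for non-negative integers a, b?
4² + 46² (a=4, b=46)

Factorization: 2132 = 2^2 × 13 × 41
By Fermat: n is sum of two squares iff every prime p ≡ 3 (mod 4) appears to even power.
All primes ≡ 3 (mod 4) appear to even power.
Search a = 0, 1, 2, … for 2132 - a² a perfect square: first hit at a = 4: 2132 - 16 = 2116 = 46².
2132 = 4² + 46² = 16 + 2116 ✓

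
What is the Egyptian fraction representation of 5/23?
1/5 + 1/58 + 1/6670

Greedy algorithm:
5/23: ceiling(23/5) = 5, use 1/5
2/115: ceiling(115/2) = 58, use 1/58
1/6670: ceiling(6670/1) = 6670, use 1/6670
Result: 5/23 = 1/5 + 1/58 + 1/6670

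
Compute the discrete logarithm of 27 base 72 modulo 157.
6

Baby-step giant-step with step n = ⌈√157⌉ = 13.
Baby steps 72^j mod 157 (j:value) for j=0..12: 0:1, 1:72, 2:3, 3:59, 4:9, 5:20, 6:27, 7:60, 8:81, 9:23, 10:86, 11:69, 12:101.
h = 27 is already in the table at j=6, so x = 6.
Check: 72^6 ≡ 27 (mod 157).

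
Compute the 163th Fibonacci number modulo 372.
233

Matrix identity: Q^n = [[F_(n+1), F_n], [F_n, F_(n-1)]] with Q = [[1,1],[1,0]].
n = 163 = 10100011₂. Square-and-multiply, entries mod 372:
Q^1 = [[1,1],[1,0]]
Q^2 = (Q^1)² = [[2,1],[1,1]]
Q^5 = (Q^2)²·Q = [[8,5],[5,3]]
Q^10 = (Q^5)² = [[89,55],[55,34]]
Q^20 = (Q^10)² = [[158,69],[69,89]]
Q^40 = (Q^20)² = [[337,303],[303,34]]
Q^81 = (Q^40)²·Q = [[103,34],[34,69]]
Q^163 = (Q^81)²·Q = [[129,233],[233,268]]
F_163 mod 372 = Q^163[0][1] = 233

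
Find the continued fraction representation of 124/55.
[2; 3, 1, 13]

Euclidean algorithm steps:
124 = 2 × 55 + 14
55 = 3 × 14 + 13
14 = 1 × 13 + 1
13 = 13 × 1 + 0
Continued fraction: [2; 3, 1, 13]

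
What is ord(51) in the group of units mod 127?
42

127 is prime, so ord(51) divides φ(127) = 126.
Divisors of 126: 1, 2, 3, 6, 7, 9, 14, 18, 21, 42, 63, 126.
Repeated squaring: 51^1 ≡ 51, 51^2 ≡ 61, 51^4 ≡ 38, 51^8 ≡ 47, 51^16 ≡ 50, 51^32 ≡ 87, 51^64 ≡ 76 (mod 127).
Test 51^d mod 127 for each divisor d in increasing order:
51^1 ≡ 51
51^2 ≡ 61
51^3 = 51^2·51^1 ≡ 63
51^6 = 51^4·51^2 ≡ 32
51^7 = 51^4·51^2·51^1 ≡ 108
51^9 = 51^8·51^1 ≡ 111
51^14 = 51^8·51^4·51^2 ≡ 107
51^18 = 51^16·51^2 ≡ 2
51^21 = 51^16·51^4·51^1 ≡ 126
51^42 = 51^32·51^8·51^2 ≡ 1  ← first divisor giving 1
The order is 42.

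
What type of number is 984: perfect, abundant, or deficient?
abundant

Proper divisors of 984: sum = 1 + 2 + 3 + 4 + 6 + 8 + 12 + 24 + 41 + 82 + 123 + 164 + 246 + 328 + 492 = 1536
Since 1536 > 984, 984 is abundant.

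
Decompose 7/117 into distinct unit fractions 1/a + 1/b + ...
1/17 + 1/995 + 1/1979055

Greedy algorithm:
7/117: ceiling(117/7) = 17, use 1/17
2/1989: ceiling(1989/2) = 995, use 1/995
1/1979055: ceiling(1979055/1) = 1979055, use 1/1979055
Result: 7/117 = 1/17 + 1/995 + 1/1979055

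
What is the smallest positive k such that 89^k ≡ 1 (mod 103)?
34

103 is prime, so ord(89) divides φ(103) = 102.
Divisors of 102: 1, 2, 3, 6, 17, 34, 51, 102.
Repeated squaring: 89^1 ≡ 89, 89^2 ≡ 93, 89^4 ≡ 100, 89^8 ≡ 9, 89^16 ≡ 81, 89^32 ≡ 72, 89^64 ≡ 34 (mod 103).
Test 89^d mod 103 for each divisor d in increasing order:
89^1 ≡ 89
89^2 ≡ 93
89^3 = 89^2·89^1 ≡ 37
89^6 = 89^4·89^2 ≡ 30
89^17 = 89^16·89^1 ≡ 102
89^34 = 89^32·89^2 ≡ 1  ← first divisor giving 1
The order is 34.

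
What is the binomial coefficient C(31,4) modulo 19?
1

Using Lucas' theorem:
Write n=31 and k=4 in base 19:
n in base 19: [1, 12]
k in base 19: [0, 4]
C(31,4) mod 19 = ∏ C(n_i, k_i) mod 19
Digit binomials (mod 19): C(1,0) = 1; C(12,4) = 495 ≡ 1
Product: 1 × 1 = 1 ≡ 1 (mod 19)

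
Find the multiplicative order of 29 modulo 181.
15

181 is prime, so ord(29) divides φ(181) = 180.
Divisors of 180: 1, 2, 3, 4, 5, 6, 9, 10, 12, 15, 18, 20, 30, 36, 45, 60, 90, 180.
Repeated squaring: 29^1 ≡ 29, 29^2 ≡ 117, 29^4 ≡ 114, 29^8 ≡ 145, 29^16 ≡ 29, 29^32 ≡ 117, 29^64 ≡ 114, 29^128 ≡ 145 (mod 181).
Test 29^d mod 181 for each divisor d in increasing order:
29^1 ≡ 29
29^2 ≡ 117
29^3 = 29^2·29^1 ≡ 135
29^4 ≡ 114
29^5 = 29^4·29^1 ≡ 48
29^6 = 29^4·29^2 ≡ 125
29^9 = 29^8·29^1 ≡ 42
29^10 = 29^8·29^2 ≡ 132
29^12 = 29^8·29^4 ≡ 59
29^15 = 29^8·29^4·29^2·29^1 ≡ 1  ← first divisor giving 1
The order is 15.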